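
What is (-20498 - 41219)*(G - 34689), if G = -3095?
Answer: 2331915128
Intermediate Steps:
(-20498 - 41219)*(G - 34689) = (-20498 - 41219)*(-3095 - 34689) = -61717*(-37784) = 2331915128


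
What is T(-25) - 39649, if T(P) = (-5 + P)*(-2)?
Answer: -39589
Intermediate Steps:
T(P) = 10 - 2*P
T(-25) - 39649 = (10 - 2*(-25)) - 39649 = (10 + 50) - 39649 = 60 - 39649 = -39589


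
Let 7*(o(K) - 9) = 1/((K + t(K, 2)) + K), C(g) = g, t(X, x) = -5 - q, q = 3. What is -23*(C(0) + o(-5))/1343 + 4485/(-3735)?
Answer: -19028291/14045094 ≈ -1.3548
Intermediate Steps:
t(X, x) = -8 (t(X, x) = -5 - 1*3 = -5 - 3 = -8)
o(K) = 9 + 1/(7*(-8 + 2*K)) (o(K) = 9 + 1/(7*((K - 8) + K)) = 9 + 1/(7*((-8 + K) + K)) = 9 + 1/(7*(-8 + 2*K)))
-23*(C(0) + o(-5))/1343 + 4485/(-3735) = -23*(0 + (-503 + 126*(-5))/(14*(-4 - 5)))/1343 + 4485/(-3735) = -23*(0 + (1/14)*(-503 - 630)/(-9))*(1/1343) + 4485*(-1/3735) = -23*(0 + (1/14)*(-1/9)*(-1133))*(1/1343) - 299/249 = -23*(0 + 1133/126)*(1/1343) - 299/249 = -23*1133/126*(1/1343) - 299/249 = -26059/126*1/1343 - 299/249 = -26059/169218 - 299/249 = -19028291/14045094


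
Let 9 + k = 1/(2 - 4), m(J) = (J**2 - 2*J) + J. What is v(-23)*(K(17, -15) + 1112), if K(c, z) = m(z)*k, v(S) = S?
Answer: 26864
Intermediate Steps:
m(J) = J**2 - J
k = -19/2 (k = -9 + 1/(2 - 4) = -9 + 1/(-2) = -9 - 1/2 = -19/2 ≈ -9.5000)
K(c, z) = -19*z*(-1 + z)/2 (K(c, z) = (z*(-1 + z))*(-19/2) = -19*z*(-1 + z)/2)
v(-23)*(K(17, -15) + 1112) = -23*((19/2)*(-15)*(1 - 1*(-15)) + 1112) = -23*((19/2)*(-15)*(1 + 15) + 1112) = -23*((19/2)*(-15)*16 + 1112) = -23*(-2280 + 1112) = -23*(-1168) = 26864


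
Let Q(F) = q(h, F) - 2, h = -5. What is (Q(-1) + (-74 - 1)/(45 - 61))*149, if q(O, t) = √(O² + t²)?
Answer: 6407/16 + 149*√26 ≈ 1160.2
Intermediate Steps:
Q(F) = -2 + √(25 + F²) (Q(F) = √((-5)² + F²) - 2 = √(25 + F²) - 2 = -2 + √(25 + F²))
(Q(-1) + (-74 - 1)/(45 - 61))*149 = ((-2 + √(25 + (-1)²)) + (-74 - 1)/(45 - 61))*149 = ((-2 + √(25 + 1)) - 75/(-16))*149 = ((-2 + √26) - 75*(-1/16))*149 = ((-2 + √26) + 75/16)*149 = (43/16 + √26)*149 = 6407/16 + 149*√26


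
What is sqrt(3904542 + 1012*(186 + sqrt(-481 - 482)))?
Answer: sqrt(4092774 + 3036*I*sqrt(107)) ≈ 2023.1 + 7.762*I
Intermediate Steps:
sqrt(3904542 + 1012*(186 + sqrt(-481 - 482))) = sqrt(3904542 + 1012*(186 + sqrt(-963))) = sqrt(3904542 + 1012*(186 + 3*I*sqrt(107))) = sqrt(3904542 + (188232 + 3036*I*sqrt(107))) = sqrt(4092774 + 3036*I*sqrt(107))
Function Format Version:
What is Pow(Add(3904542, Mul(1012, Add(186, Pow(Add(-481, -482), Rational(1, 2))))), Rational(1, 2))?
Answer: Pow(Add(4092774, Mul(3036, I, Pow(107, Rational(1, 2)))), Rational(1, 2)) ≈ Add(2023.1, Mul(7.762, I))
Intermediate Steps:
Pow(Add(3904542, Mul(1012, Add(186, Pow(Add(-481, -482), Rational(1, 2))))), Rational(1, 2)) = Pow(Add(3904542, Mul(1012, Add(186, Pow(-963, Rational(1, 2))))), Rational(1, 2)) = Pow(Add(3904542, Mul(1012, Add(186, Mul(3, I, Pow(107, Rational(1, 2)))))), Rational(1, 2)) = Pow(Add(3904542, Add(188232, Mul(3036, I, Pow(107, Rational(1, 2))))), Rational(1, 2)) = Pow(Add(4092774, Mul(3036, I, Pow(107, Rational(1, 2)))), Rational(1, 2))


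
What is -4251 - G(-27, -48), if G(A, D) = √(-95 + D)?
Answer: -4251 - I*√143 ≈ -4251.0 - 11.958*I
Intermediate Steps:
-4251 - G(-27, -48) = -4251 - √(-95 - 48) = -4251 - √(-143) = -4251 - I*√143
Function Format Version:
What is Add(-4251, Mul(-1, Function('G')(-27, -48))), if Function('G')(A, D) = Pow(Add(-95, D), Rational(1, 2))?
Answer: Add(-4251, Mul(-1, I, Pow(143, Rational(1, 2)))) ≈ Add(-4251.0, Mul(-11.958, I))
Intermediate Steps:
Add(-4251, Mul(-1, Function('G')(-27, -48))) = Add(-4251, Mul(-1, Pow(Add(-95, -48), Rational(1, 2)))) = Add(-4251, Mul(-1, Pow(-143, Rational(1, 2)))) = Add(-4251, Mul(-1, Mul(I, Pow(143, Rational(1, 2))))) = Add(-4251, Mul(-1, I, Pow(143, Rational(1, 2))))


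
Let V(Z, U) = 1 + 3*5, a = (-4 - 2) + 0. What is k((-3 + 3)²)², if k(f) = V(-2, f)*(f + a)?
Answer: 9216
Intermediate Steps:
a = -6 (a = -6 + 0 = -6)
V(Z, U) = 16 (V(Z, U) = 1 + 15 = 16)
k(f) = -96 + 16*f (k(f) = 16*(f - 6) = 16*(-6 + f) = -96 + 16*f)
k((-3 + 3)²)² = (-96 + 16*(-3 + 3)²)² = (-96 + 16*0²)² = (-96 + 16*0)² = (-96 + 0)² = (-96)² = 9216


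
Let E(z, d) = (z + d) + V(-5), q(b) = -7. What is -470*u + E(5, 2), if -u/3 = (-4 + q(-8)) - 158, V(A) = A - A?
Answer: -238283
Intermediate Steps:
V(A) = 0
E(z, d) = d + z (E(z, d) = (z + d) + 0 = (d + z) + 0 = d + z)
u = 507 (u = -3*((-4 - 7) - 158) = -3*(-11 - 158) = -3*(-169) = 507)
-470*u + E(5, 2) = -470*507 + (2 + 5) = -238290 + 7 = -238283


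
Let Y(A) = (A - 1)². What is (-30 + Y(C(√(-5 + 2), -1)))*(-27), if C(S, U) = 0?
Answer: 783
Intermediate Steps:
Y(A) = (-1 + A)²
(-30 + Y(C(√(-5 + 2), -1)))*(-27) = (-30 + (-1 + 0)²)*(-27) = (-30 + (-1)²)*(-27) = (-30 + 1)*(-27) = -29*(-27) = 783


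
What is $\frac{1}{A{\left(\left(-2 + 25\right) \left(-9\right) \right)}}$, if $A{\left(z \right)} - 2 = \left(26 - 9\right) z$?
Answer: $- \frac{1}{3517} \approx -0.00028433$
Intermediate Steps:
$A{\left(z \right)} = 2 + 17 z$ ($A{\left(z \right)} = 2 + \left(26 - 9\right) z = 2 + 17 z$)
$\frac{1}{A{\left(\left(-2 + 25\right) \left(-9\right) \right)}} = \frac{1}{2 + 17 \left(-2 + 25\right) \left(-9\right)} = \frac{1}{2 + 17 \cdot 23 \left(-9\right)} = \frac{1}{2 + 17 \left(-207\right)} = \frac{1}{2 - 3519} = \frac{1}{-3517} = - \frac{1}{3517}$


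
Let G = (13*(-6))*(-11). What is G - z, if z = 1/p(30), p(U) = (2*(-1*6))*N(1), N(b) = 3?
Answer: 30889/36 ≈ 858.03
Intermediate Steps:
G = 858 (G = -78*(-11) = 858)
p(U) = -36 (p(U) = (2*(-1*6))*3 = (2*(-6))*3 = -12*3 = -36)
z = -1/36 (z = 1/(-36) = -1/36 ≈ -0.027778)
G - z = 858 - 1*(-1/36) = 858 + 1/36 = 30889/36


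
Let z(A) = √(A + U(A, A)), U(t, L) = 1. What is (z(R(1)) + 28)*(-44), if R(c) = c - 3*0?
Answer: -1232 - 44*√2 ≈ -1294.2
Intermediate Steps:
R(c) = c (R(c) = c + 0 = c)
z(A) = √(1 + A) (z(A) = √(A + 1) = √(1 + A))
(z(R(1)) + 28)*(-44) = (√(1 + 1) + 28)*(-44) = (√2 + 28)*(-44) = (28 + √2)*(-44) = -1232 - 44*√2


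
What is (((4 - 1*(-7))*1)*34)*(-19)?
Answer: -7106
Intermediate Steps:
(((4 - 1*(-7))*1)*34)*(-19) = (((4 + 7)*1)*34)*(-19) = ((11*1)*34)*(-19) = (11*34)*(-19) = 374*(-19) = -7106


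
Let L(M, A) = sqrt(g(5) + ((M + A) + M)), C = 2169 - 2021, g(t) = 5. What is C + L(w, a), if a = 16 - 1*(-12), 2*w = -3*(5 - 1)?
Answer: 148 + sqrt(21) ≈ 152.58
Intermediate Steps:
C = 148
w = -6 (w = (-3*(5 - 1))/2 = (-3*4)/2 = (1/2)*(-12) = -6)
a = 28 (a = 16 + 12 = 28)
L(M, A) = sqrt(5 + A + 2*M) (L(M, A) = sqrt(5 + ((M + A) + M)) = sqrt(5 + ((A + M) + M)) = sqrt(5 + (A + 2*M)) = sqrt(5 + A + 2*M))
C + L(w, a) = 148 + sqrt(5 + 28 + 2*(-6)) = 148 + sqrt(5 + 28 - 12) = 148 + sqrt(21)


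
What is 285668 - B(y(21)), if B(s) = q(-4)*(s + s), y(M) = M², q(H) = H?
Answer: 289196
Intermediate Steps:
B(s) = -8*s (B(s) = -4*(s + s) = -8*s)
285668 - B(y(21)) = 285668 - (-8)*21² = 285668 - (-8)*441 = 285668 - 1*(-3528) = 285668 + 3528 = 289196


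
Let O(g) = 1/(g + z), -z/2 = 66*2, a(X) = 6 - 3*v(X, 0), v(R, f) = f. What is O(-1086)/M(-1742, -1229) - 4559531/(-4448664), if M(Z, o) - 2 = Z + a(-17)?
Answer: 296483626849/289274376600 ≈ 1.0249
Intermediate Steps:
a(X) = 6 (a(X) = 6 - 3*0 = 6 + 0 = 6)
z = -264 (z = -132*2 = -2*132 = -264)
O(g) = 1/(-264 + g) (O(g) = 1/(g - 264) = 1/(-264 + g))
M(Z, o) = 8 + Z (M(Z, o) = 2 + (Z + 6) = 2 + (6 + Z) = 8 + Z)
O(-1086)/M(-1742, -1229) - 4559531/(-4448664) = 1/((-264 - 1086)*(8 - 1742)) - 4559531/(-4448664) = 1/(-1350*(-1734)) - 4559531*(-1/4448664) = -1/1350*(-1/1734) + 4559531/4448664 = 1/2340900 + 4559531/4448664 = 296483626849/289274376600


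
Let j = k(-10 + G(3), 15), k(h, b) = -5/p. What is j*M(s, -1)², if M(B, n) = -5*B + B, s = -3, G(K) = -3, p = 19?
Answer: -720/19 ≈ -37.895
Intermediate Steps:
M(B, n) = -4*B
k(h, b) = -5/19
j = -5/19 ≈ -0.26316
j*M(s, -1)² = -5*(-4*(-3))²/19 = -5/19*12² = -5/19*144 = -720/19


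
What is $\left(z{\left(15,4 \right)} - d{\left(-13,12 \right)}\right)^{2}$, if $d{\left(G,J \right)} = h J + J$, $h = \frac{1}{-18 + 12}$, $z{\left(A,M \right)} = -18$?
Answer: $784$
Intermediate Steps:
$h = - \frac{1}{6}$ ($h = \frac{1}{-6} = - \frac{1}{6} \approx -0.16667$)
$d{\left(G,J \right)} = \frac{5 J}{6}$ ($d{\left(G,J \right)} = - \frac{J}{6} + J = \frac{5 J}{6}$)
$\left(z{\left(15,4 \right)} - d{\left(-13,12 \right)}\right)^{2} = \left(-18 - \frac{5}{6} \cdot 12\right)^{2} = \left(-18 - 10\right)^{2} = \left(-28\right)^{2} = 784$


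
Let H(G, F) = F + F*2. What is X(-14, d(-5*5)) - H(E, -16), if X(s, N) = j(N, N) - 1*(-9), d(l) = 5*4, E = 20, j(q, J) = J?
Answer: 77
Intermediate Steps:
H(G, F) = 3*F (H(G, F) = F + 2*F = 3*F)
d(l) = 20
X(s, N) = 9 + N (X(s, N) = N - 1*(-9) = N + 9 = 9 + N)
X(-14, d(-5*5)) - H(E, -16) = (9 + 20) - 3*(-16) = 29 - 1*(-48) = 29 + 48 = 77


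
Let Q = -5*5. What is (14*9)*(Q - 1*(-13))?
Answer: -1512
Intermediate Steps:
Q = -25
(14*9)*(Q - 1*(-13)) = (14*9)*(-25 - 1*(-13)) = 126*(-25 + 13) = 126*(-12) = -1512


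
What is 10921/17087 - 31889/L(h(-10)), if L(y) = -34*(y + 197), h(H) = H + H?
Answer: 610609921/102829566 ≈ 5.9381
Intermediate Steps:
h(H) = 2*H
L(y) = -6698 - 34*y (L(y) = -34*(197 + y) = -6698 - 34*y)
10921/17087 - 31889/L(h(-10)) = 10921/17087 - 31889/(-6698 - 68*(-10)) = 10921*(1/17087) - 31889/(-6698 - 34*(-20)) = 10921/17087 - 31889/(-6698 + 680) = 10921/17087 - 31889/(-6018) = 10921/17087 - 31889*(-1/6018) = 10921/17087 + 31889/6018 = 610609921/102829566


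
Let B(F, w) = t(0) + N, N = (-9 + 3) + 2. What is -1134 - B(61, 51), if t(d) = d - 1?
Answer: -1129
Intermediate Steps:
t(d) = -1 + d
N = -4 (N = -6 + 2 = -4)
B(F, w) = -5 (B(F, w) = (-1 + 0) - 4 = -1 - 4 = -5)
-1134 - B(61, 51) = -1134 - 1*(-5) = -1134 + 5 = -1129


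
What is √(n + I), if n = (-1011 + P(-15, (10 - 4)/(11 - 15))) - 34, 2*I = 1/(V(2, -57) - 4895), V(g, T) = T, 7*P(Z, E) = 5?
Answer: I*√313701604251/17332 ≈ 32.315*I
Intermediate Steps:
P(Z, E) = 5/7 (P(Z, E) = (⅐)*5 = 5/7)
I = -1/9904 (I = 1/(2*(-57 - 4895)) = (½)/(-4952) = (½)*(-1/4952) = -1/9904 ≈ -0.00010097)
n = -7310/7 (n = (-1011 + 5/7) - 34 = -7072/7 - 34 = -7310/7 ≈ -1044.3)
√(n + I) = √(-7310/7 - 1/9904) = √(-72398247/69328) = I*√313701604251/17332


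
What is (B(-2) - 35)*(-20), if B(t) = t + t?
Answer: 780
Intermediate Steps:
B(t) = 2*t
(B(-2) - 35)*(-20) = (2*(-2) - 35)*(-20) = (-4 - 35)*(-20) = -39*(-20) = 780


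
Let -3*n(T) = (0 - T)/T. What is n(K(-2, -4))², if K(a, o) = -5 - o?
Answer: ⅑ ≈ 0.11111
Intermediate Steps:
n(T) = ⅓ (n(T) = -(0 - T)/(3*T) = -(-T)/(3*T) = -⅓*(-1) = ⅓)
n(K(-2, -4))² = (⅓)² = ⅑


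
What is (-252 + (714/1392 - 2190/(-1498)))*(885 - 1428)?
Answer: 23591376195/173768 ≈ 1.3576e+5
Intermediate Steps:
(-252 + (714/1392 - 2190/(-1498)))*(885 - 1428) = (-252 + (714*(1/1392) - 2190*(-1/1498)))*(-543) = (-252 + (119/232 + 1095/749))*(-543) = (-252 + 343171/173768)*(-543) = -43446365/173768*(-543) = 23591376195/173768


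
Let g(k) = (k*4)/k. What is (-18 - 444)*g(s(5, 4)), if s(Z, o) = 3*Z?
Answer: -1848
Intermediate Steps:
g(k) = 4 (g(k) = (4*k)/k = 4)
(-18 - 444)*g(s(5, 4)) = (-18 - 444)*4 = -462*4 = -1848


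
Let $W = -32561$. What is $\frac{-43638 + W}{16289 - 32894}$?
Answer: $\frac{76199}{16605} \approx 4.5889$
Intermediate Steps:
$\frac{-43638 + W}{16289 - 32894} = \frac{-43638 - 32561}{16289 - 32894} = - \frac{76199}{-16605} = \left(-76199\right) \left(- \frac{1}{16605}\right) = \frac{76199}{16605}$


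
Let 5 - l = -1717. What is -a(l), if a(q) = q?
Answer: -1722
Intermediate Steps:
l = 1722 (l = 5 - 1*(-1717) = 5 + 1717 = 1722)
-a(l) = -1*1722 = -1722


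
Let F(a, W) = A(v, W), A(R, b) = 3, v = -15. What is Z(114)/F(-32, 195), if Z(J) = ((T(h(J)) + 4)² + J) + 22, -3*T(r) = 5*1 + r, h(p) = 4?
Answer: 137/3 ≈ 45.667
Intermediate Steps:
T(r) = -5/3 - r/3 (T(r) = -(5*1 + r)/3 = -(5 + r)/3 = -5/3 - r/3)
F(a, W) = 3
Z(J) = 23 + J (Z(J) = (((-5/3 - ⅓*4) + 4)² + J) + 22 = (((-5/3 - 4/3) + 4)² + J) + 22 = ((-3 + 4)² + J) + 22 = (1² + J) + 22 = (1 + J) + 22 = 23 + J)
Z(114)/F(-32, 195) = (23 + 114)/3 = 137*(⅓) = 137/3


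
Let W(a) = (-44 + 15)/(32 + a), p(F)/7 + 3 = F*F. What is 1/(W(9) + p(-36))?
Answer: 41/371062 ≈ 0.00011049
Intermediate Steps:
p(F) = -21 + 7*F**2 (p(F) = -21 + 7*(F*F) = -21 + 7*F**2)
W(a) = -29/(32 + a)
1/(W(9) + p(-36)) = 1/(-29/(32 + 9) + (-21 + 7*(-36)**2)) = 1/(-29/41 + (-21 + 7*1296)) = 1/(-29*1/41 + (-21 + 9072)) = 1/(-29/41 + 9051) = 1/(371062/41) = 41/371062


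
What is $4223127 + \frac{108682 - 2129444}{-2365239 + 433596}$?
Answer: $\frac{8157575728423}{1931643} \approx 4.2231 \cdot 10^{6}$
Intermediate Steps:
$4223127 + \frac{108682 - 2129444}{-2365239 + 433596} = 4223127 - \frac{2020762}{-1931643} = 4223127 - - \frac{2020762}{1931643} = 4223127 + \frac{2020762}{1931643} = \frac{8157575728423}{1931643}$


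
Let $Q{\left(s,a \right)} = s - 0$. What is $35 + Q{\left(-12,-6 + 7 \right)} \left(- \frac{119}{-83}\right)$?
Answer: $\frac{1477}{83} \approx 17.795$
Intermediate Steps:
$Q{\left(s,a \right)} = s$ ($Q{\left(s,a \right)} = s + 0 = s$)
$35 + Q{\left(-12,-6 + 7 \right)} \left(- \frac{119}{-83}\right) = 35 - 12 \left(- \frac{119}{-83}\right) = 35 - 12 \left(\left(-119\right) \left(- \frac{1}{83}\right)\right) = 35 - \frac{1428}{83} = \frac{1477}{83}$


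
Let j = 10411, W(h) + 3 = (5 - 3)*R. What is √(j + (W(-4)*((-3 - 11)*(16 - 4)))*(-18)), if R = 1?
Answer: √7387 ≈ 85.948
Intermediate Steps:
W(h) = -1 (W(h) = -3 + (5 - 3)*1 = -3 + 2*1 = -3 + 2 = -1)
√(j + (W(-4)*((-3 - 11)*(16 - 4)))*(-18)) = √(10411 - (-3 - 11)*(16 - 4)*(-18)) = √(10411 - (-14)*12*(-18)) = √(10411 - 1*(-168)*(-18)) = √(10411 + 168*(-18)) = √(10411 - 3024) = √7387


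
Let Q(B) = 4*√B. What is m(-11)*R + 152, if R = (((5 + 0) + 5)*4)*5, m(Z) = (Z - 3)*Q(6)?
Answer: 152 - 11200*√6 ≈ -27282.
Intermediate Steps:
m(Z) = 4*√6*(-3 + Z) (m(Z) = (Z - 3)*(4*√6) = (-3 + Z)*(4*√6) = 4*√6*(-3 + Z))
R = 200 (R = ((5 + 5)*4)*5 = (10*4)*5 = 40*5 = 200)
m(-11)*R + 152 = (4*√6*(-3 - 11))*200 + 152 = (4*√6*(-14))*200 + 152 = -56*√6*200 + 152 = -11200*√6 + 152 = 152 - 11200*√6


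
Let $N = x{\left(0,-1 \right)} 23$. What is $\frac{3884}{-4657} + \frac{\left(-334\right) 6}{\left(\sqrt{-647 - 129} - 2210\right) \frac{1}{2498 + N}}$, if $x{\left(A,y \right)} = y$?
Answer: $\frac{1417449142906}{631912987} + \frac{275550 i \sqrt{194}}{135691} \approx 2243.1 + 28.285 i$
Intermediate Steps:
$N = -23$ ($N = \left(-1\right) 23 = -23$)
$\frac{3884}{-4657} + \frac{\left(-334\right) 6}{\left(\sqrt{-647 - 129} - 2210\right) \frac{1}{2498 + N}} = \frac{3884}{-4657} + \frac{\left(-334\right) 6}{\left(\sqrt{-647 - 129} - 2210\right) \frac{1}{2498 - 23}} = 3884 \left(- \frac{1}{4657}\right) - \frac{2004}{\left(\sqrt{-776} - 2210\right) \frac{1}{2475}} = - \frac{3884}{4657} - \frac{2004}{\left(2 i \sqrt{194} - 2210\right) \frac{1}{2475}} = - \frac{3884}{4657} - \frac{2004}{\left(-2210 + 2 i \sqrt{194}\right) \frac{1}{2475}} = - \frac{3884}{4657} - \frac{2004}{- \frac{442}{495} + \frac{2 i \sqrt{194}}{2475}}$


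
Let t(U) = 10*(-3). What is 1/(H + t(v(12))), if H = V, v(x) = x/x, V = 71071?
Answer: 1/71041 ≈ 1.4076e-5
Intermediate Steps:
v(x) = 1
t(U) = -30
H = 71071
1/(H + t(v(12))) = 1/(71071 - 30) = 1/71041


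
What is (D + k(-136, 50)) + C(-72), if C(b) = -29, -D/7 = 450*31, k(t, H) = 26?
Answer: -97653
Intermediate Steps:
D = -97650 (D = -3150*31 = -7*13950 = -97650)
(D + k(-136, 50)) + C(-72) = (-97650 + 26) - 29 = -97624 - 29 = -97653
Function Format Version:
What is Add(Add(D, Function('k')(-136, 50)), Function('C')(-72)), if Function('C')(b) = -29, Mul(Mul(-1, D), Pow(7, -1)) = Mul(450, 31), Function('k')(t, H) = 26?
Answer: -97653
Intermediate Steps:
D = -97650 (D = Mul(-7, Mul(450, 31)) = Mul(-7, 13950) = -97650)
Add(Add(D, Function('k')(-136, 50)), Function('C')(-72)) = Add(Add(-97650, 26), -29) = Add(-97624, -29) = -97653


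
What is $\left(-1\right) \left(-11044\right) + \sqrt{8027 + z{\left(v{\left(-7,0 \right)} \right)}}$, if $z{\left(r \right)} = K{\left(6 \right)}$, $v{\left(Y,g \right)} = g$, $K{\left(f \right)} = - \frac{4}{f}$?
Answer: $11044 + \frac{11 \sqrt{597}}{3} \approx 11134.0$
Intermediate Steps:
$z{\left(r \right)} = - \frac{2}{3}$ ($z{\left(r \right)} = - \frac{4}{6} = \left(-4\right) \frac{1}{6} = - \frac{2}{3}$)
$\left(-1\right) \left(-11044\right) + \sqrt{8027 + z{\left(v{\left(-7,0 \right)} \right)}} = \left(-1\right) \left(-11044\right) + \sqrt{8027 - \frac{2}{3}} = 11044 + \sqrt{\frac{24079}{3}} = 11044 + \frac{11 \sqrt{597}}{3}$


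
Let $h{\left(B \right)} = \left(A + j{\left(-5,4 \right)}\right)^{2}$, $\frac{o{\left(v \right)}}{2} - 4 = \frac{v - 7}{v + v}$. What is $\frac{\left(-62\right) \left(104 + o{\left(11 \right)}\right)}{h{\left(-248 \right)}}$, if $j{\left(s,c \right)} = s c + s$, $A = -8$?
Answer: $- \frac{25544}{3993} \approx -6.3972$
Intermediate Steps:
$j{\left(s,c \right)} = s + c s$ ($j{\left(s,c \right)} = c s + s = s + c s$)
$o{\left(v \right)} = 8 + \frac{-7 + v}{v}$ ($o{\left(v \right)} = 8 + 2 \frac{v - 7}{v + v} = 8 + 2 \frac{-7 + v}{2 v} = 8 + \frac{-7 + v}{v}$)
$h{\left(B \right)} = 1089$ ($h{\left(B \right)} = \left(-8 - 5 \left(1 + 4\right)\right)^{2} = \left(-8 - 25\right)^{2} = \left(-33\right)^{2} = 1089$)
$\frac{\left(-62\right) \left(104 + o{\left(11 \right)}\right)}{h{\left(-248 \right)}} = \frac{\left(-62\right) \left(104 + \left(9 - \frac{7}{11}\right)\right)}{1089} = - 62 \left(104 + \left(9 - \frac{7}{11}\right)\right) \frac{1}{1089} = - 62 \left(104 + \frac{92}{11}\right) \frac{1}{1089} = \left(-62\right) \frac{1236}{11} \cdot \frac{1}{1089} = \left(- \frac{76632}{11}\right) \frac{1}{1089} = - \frac{25544}{3993}$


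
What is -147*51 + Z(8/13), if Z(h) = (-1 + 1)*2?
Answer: -7497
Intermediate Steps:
Z(h) = 0 (Z(h) = 0*2 = 0)
-147*51 + Z(8/13) = -147*51 + 0 = -7497 + 0 = -7497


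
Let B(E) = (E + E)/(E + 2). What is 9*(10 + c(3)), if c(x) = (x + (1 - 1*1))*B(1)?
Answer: 108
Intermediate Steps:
B(E) = 2*E/(2 + E) (B(E) = (2*E)/(2 + E) = 2*E/(2 + E))
c(x) = 2*x/3 (c(x) = (x + (1 - 1*1))*(2*1/(2 + 1)) = (x + (1 - 1))*(2*1/3) = (x + 0)*(2*1*(⅓)) = x*(⅔) = 2*x/3)
9*(10 + c(3)) = 9*(10 + (⅔)*3) = 9*(10 + 2) = 9*12 = 108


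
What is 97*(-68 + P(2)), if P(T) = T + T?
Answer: -6208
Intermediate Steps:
P(T) = 2*T
97*(-68 + P(2)) = 97*(-68 + 2*2) = 97*(-68 + 4) = 97*(-64) = -6208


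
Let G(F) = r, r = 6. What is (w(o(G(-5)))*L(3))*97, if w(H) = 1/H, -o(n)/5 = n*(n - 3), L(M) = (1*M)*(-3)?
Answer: 97/10 ≈ 9.7000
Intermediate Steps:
L(M) = -3*M (L(M) = M*(-3) = -3*M)
G(F) = 6
o(n) = -5*n*(-3 + n) (o(n) = -5*n*(n - 3) = -5*n*(-3 + n))
(w(o(G(-5)))*L(3))*97 = ((-3*3)/((5*6*(3 - 1*6))))*97 = (-9/(5*6*(3 - 6)))*97 = (-9/(5*6*(-3)))*97 = (-9/(-90))*97 = -1/90*(-9)*97 = (⅒)*97 = 97/10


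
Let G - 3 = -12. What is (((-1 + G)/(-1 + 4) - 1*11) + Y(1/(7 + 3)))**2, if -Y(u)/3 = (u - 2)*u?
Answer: 17048641/90000 ≈ 189.43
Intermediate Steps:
G = -9 (G = 3 - 12 = -9)
Y(u) = -3*u*(-2 + u) (Y(u) = -3*(u - 2)*u = -3*(-2 + u)*u = -3*u*(-2 + u))
(((-1 + G)/(-1 + 4) - 1*11) + Y(1/(7 + 3)))**2 = (((-1 - 9)/(-1 + 4) - 1*11) + 3*(2 - 1/(7 + 3))/(7 + 3))**2 = ((-10/3 - 11) + 3*(2 - 1/10)/10)**2 = ((-10*1/3 - 11) + 3*(1/10)*(2 - 1*1/10))**2 = ((-10/3 - 11) + 3*(1/10)*(2 - 1/10))**2 = (-43/3 + 3*(1/10)*(19/10))**2 = (-43/3 + 57/100)**2 = (-4129/300)**2 = 17048641/90000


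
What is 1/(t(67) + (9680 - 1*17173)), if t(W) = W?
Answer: -1/7426 ≈ -0.00013466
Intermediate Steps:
1/(t(67) + (9680 - 1*17173)) = 1/(67 + (9680 - 1*17173)) = 1/(67 + (9680 - 17173)) = 1/(67 - 7493) = 1/(-7426) = -1/7426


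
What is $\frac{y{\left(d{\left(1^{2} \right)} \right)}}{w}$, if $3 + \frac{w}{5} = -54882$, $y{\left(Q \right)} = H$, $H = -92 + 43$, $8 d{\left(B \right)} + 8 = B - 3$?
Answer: $\frac{49}{274425} \approx 0.00017856$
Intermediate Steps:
$d{\left(B \right)} = - \frac{11}{8} + \frac{B}{8}$ ($d{\left(B \right)} = -1 + \frac{B - 3}{8} = -1 + \frac{-3 + B}{8} = -1 + \left(- \frac{3}{8} + \frac{B}{8}\right) = - \frac{11}{8} + \frac{B}{8}$)
$H = -49$
$y{\left(Q \right)} = -49$
$w = -274425$ ($w = -15 + 5 \left(-54882\right) = -15 - 274410 = -274425$)
$\frac{y{\left(d{\left(1^{2} \right)} \right)}}{w} = - \frac{49}{-274425} = \left(-49\right) \left(- \frac{1}{274425}\right) = \frac{49}{274425}$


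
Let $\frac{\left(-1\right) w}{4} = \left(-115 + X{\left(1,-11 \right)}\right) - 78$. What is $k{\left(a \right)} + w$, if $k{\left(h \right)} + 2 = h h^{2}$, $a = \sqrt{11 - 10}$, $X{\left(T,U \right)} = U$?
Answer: $815$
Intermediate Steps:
$a = 1$ ($a = \sqrt{1} = 1$)
$k{\left(h \right)} = -2 + h^{3}$ ($k{\left(h \right)} = -2 + h h^{2} = -2 + h^{3}$)
$w = 816$ ($w = - 4 \left(\left(-115 - 11\right) - 78\right) = - 4 \left(-126 - 78\right) = \left(-4\right) \left(-204\right) = 816$)
$k{\left(a \right)} + w = \left(-2 + 1^{3}\right) + 816 = \left(-2 + 1\right) + 816 = -1 + 816 = 815$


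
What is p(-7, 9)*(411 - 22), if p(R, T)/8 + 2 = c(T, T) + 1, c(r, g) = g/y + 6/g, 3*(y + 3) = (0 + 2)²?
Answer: -267632/15 ≈ -17842.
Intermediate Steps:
y = -5/3 (y = -3 + (0 + 2)²/3 = -3 + (⅓)*2² = -3 + (⅓)*4 = -3 + 4/3 = -5/3 ≈ -1.6667)
c(r, g) = 6/g - 3*g/5 (c(r, g) = g/(-5/3) + 6/g = g*(-⅗) + 6/g = -3*g/5 + 6/g = 6/g - 3*g/5)
p(R, T) = -8 + 48/T - 24*T/5 (p(R, T) = -16 + 8*((6/T - 3*T/5) + 1) = -16 + 8*(1 + 6/T - 3*T/5) = -16 + (8 + 48/T - 24*T/5) = -8 + 48/T - 24*T/5)
p(-7, 9)*(411 - 22) = (-8 + 48/9 - 24/5*9)*(411 - 22) = (-8 + 48*(⅑) - 216/5)*389 = (-8 + 16/3 - 216/5)*389 = -688/15*389 = -267632/15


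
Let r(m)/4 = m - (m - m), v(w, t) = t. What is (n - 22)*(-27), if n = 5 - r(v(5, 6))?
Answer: 1107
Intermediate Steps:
r(m) = 4*m (r(m) = 4*(m - (m - m)) = 4*(m - 1*0) = 4*(m + 0) = 4*m)
n = -19 (n = 5 - 4*6 = 5 - 1*24 = 5 - 24 = -19)
(n - 22)*(-27) = (-19 - 22)*(-27) = -41*(-27) = 1107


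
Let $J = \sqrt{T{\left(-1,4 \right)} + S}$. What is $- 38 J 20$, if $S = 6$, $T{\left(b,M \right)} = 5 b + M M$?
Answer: $- 760 \sqrt{17} \approx -3133.6$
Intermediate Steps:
$T{\left(b,M \right)} = M^{2} + 5 b$ ($T{\left(b,M \right)} = 5 b + M^{2} = M^{2} + 5 b$)
$J = \sqrt{17}$ ($J = \sqrt{\left(4^{2} + 5 \left(-1\right)\right) + 6} = \sqrt{\left(16 - 5\right) + 6} = \sqrt{11 + 6} = \sqrt{17} \approx 4.1231$)
$- 38 J 20 = - 38 \sqrt{17} \cdot 20 = - 760 \sqrt{17}$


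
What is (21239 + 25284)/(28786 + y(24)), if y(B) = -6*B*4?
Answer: 46523/28210 ≈ 1.6492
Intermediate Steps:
y(B) = -24*B
(21239 + 25284)/(28786 + y(24)) = (21239 + 25284)/(28786 - 24*24) = 46523/(28786 - 576) = 46523/28210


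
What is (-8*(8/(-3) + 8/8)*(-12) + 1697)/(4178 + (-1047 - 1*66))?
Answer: 1537/3065 ≈ 0.50147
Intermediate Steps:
(-8*(8/(-3) + 8/8)*(-12) + 1697)/(4178 + (-1047 - 1*66)) = (-8*(8*(-1/3) + 8*(1/8))*(-12) + 1697)/(4178 + (-1047 - 66)) = (-8*(-8/3 + 1)*(-12) + 1697)/(4178 - 1113) = (-8*(-5/3)*(-12) + 1697)/3065 = ((40/3)*(-12) + 1697)*(1/3065) = (-160 + 1697)*(1/3065) = 1537*(1/3065) = 1537/3065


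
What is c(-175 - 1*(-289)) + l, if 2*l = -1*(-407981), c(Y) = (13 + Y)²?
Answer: 440239/2 ≈ 2.2012e+5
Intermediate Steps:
l = 407981/2 (l = (-1*(-407981))/2 = (½)*407981 = 407981/2 ≈ 2.0399e+5)
c(-175 - 1*(-289)) + l = (13 + (-175 - 1*(-289)))² + 407981/2 = (13 + (-175 + 289))² + 407981/2 = (13 + 114)² + 407981/2 = 127² + 407981/2 = 16129 + 407981/2 = 440239/2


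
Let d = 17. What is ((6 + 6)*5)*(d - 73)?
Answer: -3360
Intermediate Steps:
((6 + 6)*5)*(d - 73) = ((6 + 6)*5)*(17 - 73) = (12*5)*(-56) = 60*(-56) = -3360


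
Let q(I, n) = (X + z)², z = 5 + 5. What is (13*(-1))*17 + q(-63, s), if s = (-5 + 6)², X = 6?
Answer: 35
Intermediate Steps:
z = 10
s = 1 (s = 1² = 1)
q(I, n) = 256 (q(I, n) = (6 + 10)² = 16² = 256)
(13*(-1))*17 + q(-63, s) = (13*(-1))*17 + 256 = -13*17 + 256 = -221 + 256 = 35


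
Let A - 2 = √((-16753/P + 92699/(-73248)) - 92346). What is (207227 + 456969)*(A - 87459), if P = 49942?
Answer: -58088589572 + 166049*I*√19309411884820631145222/114317238 ≈ -5.8089e+10 + 2.0184e+8*I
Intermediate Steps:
A = 2 + I*√19309411884820631145222/457268952 (A = 2 + √((-16753/49942 + 92699/(-73248)) - 92346) = 2 + √((-16753*1/49942 + 92699*(-1/73248)) - 92346) = 2 + √((-16753/49942 - 92699/73248) - 92346) = 2 + √(-2928348601/1829075808 - 92346) = 2 + √(-168910762914169/1829075808) = 2 + I*√19309411884820631145222/457268952 ≈ 2.0 + 303.89*I)
(207227 + 456969)*(A - 87459) = (207227 + 456969)*((2 + I*√19309411884820631145222/457268952) - 87459) = 664196*(-87457 + I*√19309411884820631145222/457268952) = -58088589572 + 166049*I*√19309411884820631145222/114317238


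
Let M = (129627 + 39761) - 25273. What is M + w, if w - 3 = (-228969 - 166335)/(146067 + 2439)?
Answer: 3566998734/24751 ≈ 1.4412e+5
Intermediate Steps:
w = 8369/24751 (w = 3 + (-228969 - 166335)/(146067 + 2439) = 3 - 395304/148506 = 3 - 395304*1/148506 = 3 - 65884/24751 = 8369/24751 ≈ 0.33813)
M = 144115 (M = 169388 - 25273 = 144115)
M + w = 144115 + 8369/24751 = 3566998734/24751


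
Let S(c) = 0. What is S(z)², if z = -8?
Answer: 0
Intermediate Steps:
S(z)² = 0² = 0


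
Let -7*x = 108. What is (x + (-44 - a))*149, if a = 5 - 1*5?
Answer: -61984/7 ≈ -8854.9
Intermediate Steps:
x = -108/7 (x = -1/7*108 = -108/7 ≈ -15.429)
a = 0 (a = 5 - 5 = 0)
(x + (-44 - a))*149 = (-108/7 + (-44 - 1*0))*149 = (-108/7 + (-44 + 0))*149 = (-108/7 - 44)*149 = -416/7*149 = -61984/7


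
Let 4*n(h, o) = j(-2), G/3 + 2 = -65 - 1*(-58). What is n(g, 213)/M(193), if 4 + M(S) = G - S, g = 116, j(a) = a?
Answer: 1/448 ≈ 0.0022321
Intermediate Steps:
G = -27 (G = -6 + 3*(-65 - 1*(-58)) = -6 + 3*(-65 + 58) = -6 + 3*(-7) = -6 - 21 = -27)
n(h, o) = -½ (n(h, o) = (¼)*(-2) = -½)
M(S) = -31 - S (M(S) = -4 + (-27 - S) = -31 - S)
n(g, 213)/M(193) = -1/(2*(-31 - 1*193)) = -1/(2*(-31 - 193)) = -½/(-224) = -½*(-1/224) = 1/448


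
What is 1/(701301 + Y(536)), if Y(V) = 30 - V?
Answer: 1/700795 ≈ 1.4269e-6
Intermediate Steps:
1/(701301 + Y(536)) = 1/(701301 + (30 - 1*536)) = 1/(701301 + (30 - 536)) = 1/(701301 - 506) = 1/700795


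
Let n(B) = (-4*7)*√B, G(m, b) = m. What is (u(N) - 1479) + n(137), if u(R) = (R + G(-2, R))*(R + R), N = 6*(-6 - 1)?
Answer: 2217 - 28*√137 ≈ 1889.3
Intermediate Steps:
N = -42 (N = 6*(-7) = -42)
u(R) = 2*R*(-2 + R) (u(R) = (R - 2)*(R + R) = (-2 + R)*(2*R) = 2*R*(-2 + R))
n(B) = -28*√B
(u(N) - 1479) + n(137) = (2*(-42)*(-2 - 42) - 1479) - 28*√137 = (2*(-42)*(-44) - 1479) - 28*√137 = (3696 - 1479) - 28*√137 = 2217 - 28*√137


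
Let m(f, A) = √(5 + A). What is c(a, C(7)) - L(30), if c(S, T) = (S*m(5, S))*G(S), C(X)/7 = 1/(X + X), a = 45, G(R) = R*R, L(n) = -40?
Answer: 40 + 455625*√2 ≈ 6.4439e+5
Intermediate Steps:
G(R) = R²
C(X) = 7/(2*X) (C(X) = 7/(X + X) = 7/((2*X)) = 7*(1/(2*X)) = 7/(2*X))
c(S, T) = S³*√(5 + S) (c(S, T) = (S*√(5 + S))*S² = S³*√(5 + S))
c(a, C(7)) - L(30) = 45³*√(5 + 45) - 1*(-40) = 91125*√50 + 40 = 91125*(5*√2) + 40 = 455625*√2 + 40 = 40 + 455625*√2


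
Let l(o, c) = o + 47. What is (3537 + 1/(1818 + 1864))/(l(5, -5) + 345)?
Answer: 13023235/1461754 ≈ 8.9093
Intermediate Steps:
l(o, c) = 47 + o
(3537 + 1/(1818 + 1864))/(l(5, -5) + 345) = (3537 + 1/(1818 + 1864))/((47 + 5) + 345) = (3537 + 1/3682)/(52 + 345) = (3537 + 1/3682)/397 = (13023235/3682)*(1/397) = 13023235/1461754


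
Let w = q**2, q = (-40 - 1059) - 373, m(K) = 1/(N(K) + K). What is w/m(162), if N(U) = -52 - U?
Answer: -112672768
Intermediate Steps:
m(K) = -1/52 (m(K) = 1/((-52 - K) + K) = 1/(-52) = -1/52)
q = -1472 (q = -1099 - 373 = -1472)
w = 2166784 (w = (-1472)**2 = 2166784)
w/m(162) = 2166784/(-1/52) = 2166784*(-52) = -112672768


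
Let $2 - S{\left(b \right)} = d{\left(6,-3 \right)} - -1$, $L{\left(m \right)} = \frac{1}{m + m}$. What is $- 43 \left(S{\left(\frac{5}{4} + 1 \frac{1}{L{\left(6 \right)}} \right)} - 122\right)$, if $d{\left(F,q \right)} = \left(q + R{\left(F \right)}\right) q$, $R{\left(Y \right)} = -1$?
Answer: $5719$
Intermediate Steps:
$L{\left(m \right)} = \frac{1}{2 m}$
$d{\left(F,q \right)} = q \left(-1 + q\right)$ ($d{\left(F,q \right)} = \left(q - 1\right) q = \left(-1 + q\right) q = q \left(-1 + q\right)$)
$S{\left(b \right)} = -11$ ($S{\left(b \right)} = 2 - \left(- 3 \left(-1 - 3\right) - -1\right) = 2 - \left(\left(-3\right) \left(-4\right) + 1\right) = 2 - \left(12 + 1\right) = 2 - 13 = -11$)
$- 43 \left(S{\left(\frac{5}{4} + 1 \frac{1}{L{\left(6 \right)}} \right)} - 122\right) = - 43 \left(-11 - 122\right) = \left(-43\right) \left(-133\right) = 5719$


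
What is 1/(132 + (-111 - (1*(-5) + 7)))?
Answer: 1/19 ≈ 0.052632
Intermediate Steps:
1/(132 + (-111 - (1*(-5) + 7))) = 1/(132 + (-111 - (-5 + 7))) = 1/(132 + (-111 - 1*2)) = 1/(132 + (-111 - 2)) = 1/(132 - 113) = 1/19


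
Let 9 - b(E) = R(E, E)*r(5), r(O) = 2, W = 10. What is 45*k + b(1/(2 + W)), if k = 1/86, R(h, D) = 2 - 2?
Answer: 819/86 ≈ 9.5233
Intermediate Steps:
R(h, D) = 0
k = 1/86 ≈ 0.011628
b(E) = 9 (b(E) = 9 - 0*2 = 9 - 1*0 = 9 + 0 = 9)
45*k + b(1/(2 + W)) = 45*(1/86) + 9 = 45/86 + 9 = 819/86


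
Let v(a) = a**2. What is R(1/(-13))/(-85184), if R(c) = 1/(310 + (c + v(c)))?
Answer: -169/4461767552 ≈ -3.7877e-8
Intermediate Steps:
R(c) = 1/(310 + c + c**2) (R(c) = 1/(310 + (c + c**2)) = 1/(310 + c + c**2))
R(1/(-13))/(-85184) = 1/((310 + 1/(-13) + (1/(-13))**2)*(-85184)) = -1/85184/(310 - 1/13 + (-1/13)**2) = -1/85184/(310 - 1/13 + 1/169) = -1/85184/(52378/169) = (169/52378)*(-1/85184) = -169/4461767552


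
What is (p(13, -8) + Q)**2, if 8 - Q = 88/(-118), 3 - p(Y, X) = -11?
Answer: 1800964/3481 ≈ 517.37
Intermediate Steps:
p(Y, X) = 14 (p(Y, X) = 3 - 1*(-11) = 3 + 11 = 14)
Q = 516/59 (Q = 8 - 88/(-118) = 8 - 88*(-1)/118 = 8 - 1*(-44/59) = 8 + 44/59 = 516/59 ≈ 8.7458)
(p(13, -8) + Q)**2 = (14 + 516/59)**2 = (1342/59)**2 = 1800964/3481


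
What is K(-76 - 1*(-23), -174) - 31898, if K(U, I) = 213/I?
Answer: -1850155/58 ≈ -31899.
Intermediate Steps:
K(-76 - 1*(-23), -174) - 31898 = 213/(-174) - 31898 = 213*(-1/174) - 31898 = -71/58 - 31898 = -1850155/58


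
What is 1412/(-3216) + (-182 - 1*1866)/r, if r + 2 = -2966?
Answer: 74861/298284 ≈ 0.25097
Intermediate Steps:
r = -2968 (r = -2 - 2966 = -2968)
1412/(-3216) + (-182 - 1*1866)/r = 1412/(-3216) + (-182 - 1*1866)/(-2968) = 1412*(-1/3216) + (-182 - 1866)*(-1/2968) = -353/804 - 2048*(-1/2968) = -353/804 + 256/371 = 74861/298284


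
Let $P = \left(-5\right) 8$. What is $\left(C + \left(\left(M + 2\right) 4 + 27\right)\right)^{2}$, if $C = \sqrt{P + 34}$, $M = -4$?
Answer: $\left(19 + i \sqrt{6}\right)^{2} \approx 355.0 + 93.081 i$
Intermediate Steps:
$P = -40$
$C = i \sqrt{6}$ ($C = \sqrt{-40 + 34} = \sqrt{-6} = i \sqrt{6} \approx 2.4495 i$)
$\left(C + \left(\left(M + 2\right) 4 + 27\right)\right)^{2} = \left(i \sqrt{6} + \left(\left(-4 + 2\right) 4 + 27\right)\right)^{2} = \left(i \sqrt{6} + \left(\left(-2\right) 4 + 27\right)\right)^{2} = \left(i \sqrt{6} + \left(-8 + 27\right)\right)^{2} = \left(i \sqrt{6} + 19\right)^{2} = \left(19 + i \sqrt{6}\right)^{2}$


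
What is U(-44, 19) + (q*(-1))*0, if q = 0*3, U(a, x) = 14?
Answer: 14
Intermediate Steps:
q = 0
U(-44, 19) + (q*(-1))*0 = 14 + (0*(-1))*0 = 14 + 0*0 = 14 + 0 = 14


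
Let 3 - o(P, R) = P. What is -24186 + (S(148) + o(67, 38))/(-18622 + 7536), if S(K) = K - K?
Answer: -134062966/5543 ≈ -24186.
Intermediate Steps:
S(K) = 0
o(P, R) = 3 - P
-24186 + (S(148) + o(67, 38))/(-18622 + 7536) = -24186 + (0 + (3 - 1*67))/(-18622 + 7536) = -24186 + (0 + (3 - 67))/(-11086) = -24186 + (0 - 64)*(-1/11086) = -24186 - 64*(-1/11086) = -24186 + 32/5543 = -134062966/5543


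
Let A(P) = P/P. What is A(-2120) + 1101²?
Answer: 1212202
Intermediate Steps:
A(P) = 1
A(-2120) + 1101² = 1 + 1101² = 1 + 1212201 = 1212202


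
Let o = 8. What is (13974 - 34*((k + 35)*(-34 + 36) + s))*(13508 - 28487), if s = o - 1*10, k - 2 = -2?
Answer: -174685098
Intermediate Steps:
k = 0 (k = 2 - 2 = 0)
s = -2 (s = 8 - 1*10 = 8 - 10 = -2)
(13974 - 34*((k + 35)*(-34 + 36) + s))*(13508 - 28487) = (13974 - 34*((0 + 35)*(-34 + 36) - 2))*(13508 - 28487) = (13974 - 34*(35*2 - 2))*(-14979) = (13974 - 34*(70 - 2))*(-14979) = (13974 - 34*68)*(-14979) = (13974 - 2312)*(-14979) = 11662*(-14979) = -174685098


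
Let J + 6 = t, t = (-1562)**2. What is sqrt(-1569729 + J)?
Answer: sqrt(870109) ≈ 932.80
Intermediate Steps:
t = 2439844
J = 2439838 (J = -6 + 2439844 = 2439838)
sqrt(-1569729 + J) = sqrt(-1569729 + 2439838) = sqrt(870109)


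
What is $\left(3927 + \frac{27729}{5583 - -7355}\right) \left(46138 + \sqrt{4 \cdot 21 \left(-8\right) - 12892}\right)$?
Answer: $\frac{1172718497595}{6469} + \frac{50835255 i \sqrt{3391}}{6469} \approx 1.8128 \cdot 10^{8} + 4.5761 \cdot 10^{5} i$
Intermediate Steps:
$\left(3927 + \frac{27729}{5583 - -7355}\right) \left(46138 + \sqrt{4 \cdot 21 \left(-8\right) - 12892}\right) = \left(3927 + \frac{27729}{5583 + 7355}\right) \left(46138 + \sqrt{84 \left(-8\right) - 12892}\right) = \left(3927 + \frac{27729}{12938}\right) \left(46138 + \sqrt{-672 - 12892}\right) = \left(3927 + 27729 \cdot \frac{1}{12938}\right) \left(46138 + \sqrt{-13564}\right) = \left(3927 + \frac{27729}{12938}\right) \left(46138 + 2 i \sqrt{3391}\right) = \frac{50835255 \left(46138 + 2 i \sqrt{3391}\right)}{12938} = \frac{1172718497595}{6469} + \frac{50835255 i \sqrt{3391}}{6469}$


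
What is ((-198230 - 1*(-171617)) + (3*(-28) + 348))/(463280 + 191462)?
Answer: -26349/654742 ≈ -0.040243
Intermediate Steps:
((-198230 - 1*(-171617)) + (3*(-28) + 348))/(463280 + 191462) = ((-198230 + 171617) + (-84 + 348))/654742 = (-26613 + 264)*(1/654742) = -26349*1/654742 = -26349/654742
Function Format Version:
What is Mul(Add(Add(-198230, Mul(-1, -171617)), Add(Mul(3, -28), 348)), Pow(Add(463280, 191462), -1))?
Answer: Rational(-26349, 654742) ≈ -0.040243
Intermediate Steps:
Mul(Add(Add(-198230, Mul(-1, -171617)), Add(Mul(3, -28), 348)), Pow(Add(463280, 191462), -1)) = Mul(Add(Add(-198230, 171617), Add(-84, 348)), Pow(654742, -1)) = Mul(Add(-26613, 264), Rational(1, 654742)) = Mul(-26349, Rational(1, 654742)) = Rational(-26349, 654742)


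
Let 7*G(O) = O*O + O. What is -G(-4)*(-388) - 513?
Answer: 1065/7 ≈ 152.14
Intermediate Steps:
G(O) = O/7 + O²/7 (G(O) = (O*O + O)/7 = (O² + O)/7 = (O + O²)/7 = O/7 + O²/7)
-G(-4)*(-388) - 513 = -(⅐)*(-4)*(1 - 4)*(-388) - 513 = -(⅐)*(-4)*(-3)*(-388) - 1*513 = -12*(-388)/7 - 513 = -1*(-4656/7) - 513 = 4656/7 - 513 = 1065/7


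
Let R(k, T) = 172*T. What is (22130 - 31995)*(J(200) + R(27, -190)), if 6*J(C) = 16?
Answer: 967085680/3 ≈ 3.2236e+8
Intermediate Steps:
J(C) = 8/3 (J(C) = (⅙)*16 = 8/3)
(22130 - 31995)*(J(200) + R(27, -190)) = (22130 - 31995)*(8/3 + 172*(-190)) = -9865*(8/3 - 32680) = -9865*(-98032/3) = 967085680/3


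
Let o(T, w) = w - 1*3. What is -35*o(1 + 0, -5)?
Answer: 280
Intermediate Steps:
o(T, w) = -3 + w (o(T, w) = w - 3 = -3 + w)
-35*o(1 + 0, -5) = -35*(-3 - 5) = -35*(-8) = 280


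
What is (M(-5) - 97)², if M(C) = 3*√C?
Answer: 9364 - 582*I*√5 ≈ 9364.0 - 1301.4*I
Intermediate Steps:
(M(-5) - 97)² = (3*√(-5) - 97)² = (3*(I*√5) - 97)² = (3*I*√5 - 97)² = (-97 + 3*I*√5)²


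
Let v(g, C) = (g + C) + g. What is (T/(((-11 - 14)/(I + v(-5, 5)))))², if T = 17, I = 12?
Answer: 14161/625 ≈ 22.658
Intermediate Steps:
v(g, C) = C + 2*g (v(g, C) = (C + g) + g = C + 2*g)
(T/(((-11 - 14)/(I + v(-5, 5)))))² = (17/(((-11 - 14)/(12 + (5 + 2*(-5))))))² = (17/((-25/(12 + (5 - 10)))))² = (17/((-25/(12 - 5))))² = (17/((-25/7)))² = (17/((-25*⅐)))² = (17/(-25/7))² = (17*(-7/25))² = (-119/25)² = 14161/625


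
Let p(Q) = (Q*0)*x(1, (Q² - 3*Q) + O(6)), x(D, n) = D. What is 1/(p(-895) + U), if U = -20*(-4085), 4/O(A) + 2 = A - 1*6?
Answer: 1/81700 ≈ 1.2240e-5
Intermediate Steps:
O(A) = 4/(-8 + A) (O(A) = 4/(-2 + (A - 1*6)) = 4/(-2 + (A - 6)) = 4/(-2 + (-6 + A)) = 4/(-8 + A))
U = 81700
p(Q) = 0 (p(Q) = (Q*0)*1 = 0*1 = 0)
1/(p(-895) + U) = 1/(0 + 81700) = 1/81700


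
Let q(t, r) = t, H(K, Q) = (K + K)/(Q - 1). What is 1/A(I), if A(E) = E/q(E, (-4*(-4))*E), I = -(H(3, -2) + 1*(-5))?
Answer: 1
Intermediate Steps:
H(K, Q) = 2*K/(-1 + Q) (H(K, Q) = (2*K)/(-1 + Q) = 2*K/(-1 + Q))
I = 7 (I = -(2*3/(-1 - 2) + 1*(-5)) = -(2*3/(-3) - 5) = -(2*3*(-⅓) - 5) = -(-2 - 5) = -1*(-7) = 7)
A(E) = 1 (A(E) = E/E = 1)
1/A(I) = 1/1 = 1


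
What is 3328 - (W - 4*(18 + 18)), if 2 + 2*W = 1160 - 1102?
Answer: 3444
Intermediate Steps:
W = 28 (W = -1 + (1160 - 1102)/2 = -1 + (½)*58 = -1 + 29 = 28)
3328 - (W - 4*(18 + 18)) = 3328 - (28 - 4*(18 + 18)) = 3328 - (28 - 4*36) = 3328 - (28 - 144) = 3328 - 1*(-116) = 3328 + 116 = 3444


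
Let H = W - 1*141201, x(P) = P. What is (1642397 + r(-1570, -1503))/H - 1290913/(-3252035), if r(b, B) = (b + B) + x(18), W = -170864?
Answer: -197133951825/40593852091 ≈ -4.8563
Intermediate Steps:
H = -312065 (H = -170864 - 1*141201 = -170864 - 141201 = -312065)
r(b, B) = 18 + B + b (r(b, B) = (b + B) + 18 = (B + b) + 18 = 18 + B + b)
(1642397 + r(-1570, -1503))/H - 1290913/(-3252035) = (1642397 + (18 - 1503 - 1570))/(-312065) - 1290913/(-3252035) = (1642397 - 3055)*(-1/312065) - 1290913*(-1/3252035) = 1639342*(-1/312065) + 1290913/3252035 = -1639342/312065 + 1290913/3252035 = -197133951825/40593852091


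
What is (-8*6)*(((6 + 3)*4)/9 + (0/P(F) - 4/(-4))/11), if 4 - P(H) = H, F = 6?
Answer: -2160/11 ≈ -196.36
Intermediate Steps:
P(H) = 4 - H
(-8*6)*(((6 + 3)*4)/9 + (0/P(F) - 4/(-4))/11) = (-8*6)*(((6 + 3)*4)/9 + (0/(4 - 1*6) - 4/(-4))/11) = -48*((9*4)*(1/9) + (0/(4 - 6) - 4*(-1/4))*(1/11)) = -48*(36*(1/9) + (0/(-2) + 1)*(1/11)) = -48*(4 + (0*(-1/2) + 1)*(1/11)) = -48*(4 + (0 + 1)*(1/11)) = -48*(4 + 1*(1/11)) = -48*(4 + 1/11) = -48*45/11 = -2160/11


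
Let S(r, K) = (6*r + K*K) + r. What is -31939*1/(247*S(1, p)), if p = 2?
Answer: -1681/143 ≈ -11.755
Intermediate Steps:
S(r, K) = K**2 + 7*r (S(r, K) = (6*r + K**2) + r = (K**2 + 6*r) + r = K**2 + 7*r)
-31939*1/(247*S(1, p)) = -31939*1/(247*(2**2 + 7*1)) = -31939*1/(247*(4 + 7)) = -31939/((-19*11*(-13))) = -31939/((-209*(-13))) = -31939/((-1*(-2717))) = -31939/2717 = -31939*1/2717 = -1681/143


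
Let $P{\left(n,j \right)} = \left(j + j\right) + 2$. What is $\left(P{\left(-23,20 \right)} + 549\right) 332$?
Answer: $196212$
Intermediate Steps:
$P{\left(n,j \right)} = 2 + 2 j$ ($P{\left(n,j \right)} = 2 j + 2 = 2 + 2 j$)
$\left(P{\left(-23,20 \right)} + 549\right) 332 = \left(\left(2 + 2 \cdot 20\right) + 549\right) 332 = \left(\left(2 + 40\right) + 549\right) 332 = \left(42 + 549\right) 332 = 591 \cdot 332 = 196212$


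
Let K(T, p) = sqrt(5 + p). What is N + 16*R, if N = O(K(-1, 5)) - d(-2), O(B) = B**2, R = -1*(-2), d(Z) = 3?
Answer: 39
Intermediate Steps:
R = 2
N = 7 (N = (sqrt(5 + 5))**2 - 1*3 = (sqrt(10))**2 - 3 = 10 - 3 = 7)
N + 16*R = 7 + 16*2 = 7 + 32 = 39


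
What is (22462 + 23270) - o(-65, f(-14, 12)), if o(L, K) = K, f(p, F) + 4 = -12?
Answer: 45748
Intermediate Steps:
f(p, F) = -16 (f(p, F) = -4 - 12 = -16)
(22462 + 23270) - o(-65, f(-14, 12)) = (22462 + 23270) - 1*(-16) = 45732 + 16 = 45748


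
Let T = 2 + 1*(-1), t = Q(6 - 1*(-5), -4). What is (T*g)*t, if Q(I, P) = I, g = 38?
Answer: 418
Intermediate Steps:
t = 11 (t = 6 - 1*(-5) = 6 + 5 = 11)
T = 1 (T = 2 - 1 = 1)
(T*g)*t = (1*38)*11 = 38*11 = 418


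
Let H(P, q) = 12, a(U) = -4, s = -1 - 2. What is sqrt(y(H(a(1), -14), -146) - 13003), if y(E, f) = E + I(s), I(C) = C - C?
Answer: I*sqrt(12991) ≈ 113.98*I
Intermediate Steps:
s = -3
I(C) = 0
y(E, f) = E (y(E, f) = E + 0 = E)
sqrt(y(H(a(1), -14), -146) - 13003) = sqrt(12 - 13003) = sqrt(-12991) = I*sqrt(12991)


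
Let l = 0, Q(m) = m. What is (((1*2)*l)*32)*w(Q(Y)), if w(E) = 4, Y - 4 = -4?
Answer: 0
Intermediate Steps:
Y = 0 (Y = 4 - 4 = 0)
(((1*2)*l)*32)*w(Q(Y)) = (((1*2)*0)*32)*4 = ((2*0)*32)*4 = (0*32)*4 = 0*4 = 0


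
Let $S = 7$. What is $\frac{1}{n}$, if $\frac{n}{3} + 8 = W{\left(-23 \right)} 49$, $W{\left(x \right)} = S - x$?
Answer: $\frac{1}{4386} \approx 0.000228$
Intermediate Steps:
$W{\left(x \right)} = 7 - x$
$n = 4386$ ($n = -24 + 3 \left(7 - -23\right) 49 = -24 + 3 \left(7 + 23\right) 49 = -24 + 3 \cdot 30 \cdot 49 = -24 + 3 \cdot 1470 = -24 + 4410 = 4386$)
$\frac{1}{n} = \frac{1}{4386}$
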